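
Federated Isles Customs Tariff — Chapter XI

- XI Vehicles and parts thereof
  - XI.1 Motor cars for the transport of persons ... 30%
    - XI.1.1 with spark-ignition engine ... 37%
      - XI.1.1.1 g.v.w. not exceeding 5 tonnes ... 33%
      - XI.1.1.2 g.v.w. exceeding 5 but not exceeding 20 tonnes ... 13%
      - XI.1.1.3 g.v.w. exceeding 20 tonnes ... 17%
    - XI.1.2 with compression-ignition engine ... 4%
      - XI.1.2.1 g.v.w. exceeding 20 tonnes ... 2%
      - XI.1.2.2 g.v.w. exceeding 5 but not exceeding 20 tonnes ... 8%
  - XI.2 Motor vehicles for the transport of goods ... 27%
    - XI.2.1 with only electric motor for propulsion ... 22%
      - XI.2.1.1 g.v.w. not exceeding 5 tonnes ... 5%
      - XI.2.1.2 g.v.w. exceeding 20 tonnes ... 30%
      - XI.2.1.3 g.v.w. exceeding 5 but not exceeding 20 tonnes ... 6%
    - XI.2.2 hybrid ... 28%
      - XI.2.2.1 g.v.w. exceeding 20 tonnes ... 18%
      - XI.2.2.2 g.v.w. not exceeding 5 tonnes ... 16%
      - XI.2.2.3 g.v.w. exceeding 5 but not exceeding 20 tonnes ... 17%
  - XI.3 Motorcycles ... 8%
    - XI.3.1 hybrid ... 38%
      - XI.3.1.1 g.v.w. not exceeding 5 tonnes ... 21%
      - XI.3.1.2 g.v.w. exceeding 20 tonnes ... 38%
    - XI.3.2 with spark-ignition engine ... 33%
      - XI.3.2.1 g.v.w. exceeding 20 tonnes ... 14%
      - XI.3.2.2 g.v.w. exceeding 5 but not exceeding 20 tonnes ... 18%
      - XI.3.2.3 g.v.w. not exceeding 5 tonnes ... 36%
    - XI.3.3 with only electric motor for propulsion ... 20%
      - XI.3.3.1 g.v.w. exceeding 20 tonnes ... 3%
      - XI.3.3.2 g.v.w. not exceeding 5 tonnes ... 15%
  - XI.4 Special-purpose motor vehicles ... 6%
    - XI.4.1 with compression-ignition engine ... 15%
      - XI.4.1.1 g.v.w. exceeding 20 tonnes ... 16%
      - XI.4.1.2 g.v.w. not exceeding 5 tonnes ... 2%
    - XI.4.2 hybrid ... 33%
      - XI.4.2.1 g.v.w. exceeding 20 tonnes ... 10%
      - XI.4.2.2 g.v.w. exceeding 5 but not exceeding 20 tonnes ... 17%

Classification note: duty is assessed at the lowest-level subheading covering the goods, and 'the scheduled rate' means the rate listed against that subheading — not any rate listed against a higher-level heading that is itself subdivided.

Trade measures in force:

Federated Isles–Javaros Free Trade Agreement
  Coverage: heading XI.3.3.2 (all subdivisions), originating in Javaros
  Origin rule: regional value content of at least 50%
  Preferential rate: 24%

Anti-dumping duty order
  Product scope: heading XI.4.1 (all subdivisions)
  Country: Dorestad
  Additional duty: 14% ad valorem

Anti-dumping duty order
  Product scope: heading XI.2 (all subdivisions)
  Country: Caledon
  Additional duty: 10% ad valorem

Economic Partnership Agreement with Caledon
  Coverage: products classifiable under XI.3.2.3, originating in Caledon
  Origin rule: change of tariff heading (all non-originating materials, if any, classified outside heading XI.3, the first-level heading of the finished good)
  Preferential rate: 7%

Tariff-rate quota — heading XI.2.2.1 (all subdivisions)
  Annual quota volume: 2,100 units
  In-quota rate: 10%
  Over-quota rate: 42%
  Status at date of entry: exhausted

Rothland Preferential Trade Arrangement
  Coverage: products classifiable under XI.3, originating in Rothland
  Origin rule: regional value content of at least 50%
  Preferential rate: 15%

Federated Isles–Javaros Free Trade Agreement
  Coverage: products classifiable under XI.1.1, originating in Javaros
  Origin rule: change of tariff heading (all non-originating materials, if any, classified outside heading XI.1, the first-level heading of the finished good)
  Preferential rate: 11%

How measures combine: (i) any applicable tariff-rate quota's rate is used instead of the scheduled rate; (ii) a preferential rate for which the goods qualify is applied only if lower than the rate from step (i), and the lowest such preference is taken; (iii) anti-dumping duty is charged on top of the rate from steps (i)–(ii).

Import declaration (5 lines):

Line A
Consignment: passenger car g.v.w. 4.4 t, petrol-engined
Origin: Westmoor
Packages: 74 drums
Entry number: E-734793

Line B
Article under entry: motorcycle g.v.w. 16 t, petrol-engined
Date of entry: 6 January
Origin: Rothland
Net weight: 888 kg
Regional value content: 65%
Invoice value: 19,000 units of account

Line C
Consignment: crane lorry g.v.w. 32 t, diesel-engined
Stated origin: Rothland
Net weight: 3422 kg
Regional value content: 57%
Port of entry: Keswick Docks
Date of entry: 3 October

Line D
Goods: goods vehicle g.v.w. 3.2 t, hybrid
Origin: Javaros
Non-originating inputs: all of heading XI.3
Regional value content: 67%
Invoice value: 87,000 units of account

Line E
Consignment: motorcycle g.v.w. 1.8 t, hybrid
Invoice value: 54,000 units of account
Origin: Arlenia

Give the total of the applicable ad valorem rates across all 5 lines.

101%

Line A: passenger car → XI.1; petrol-engined → XI.1.1; g.v.w. 4.4 t → XI.1.1.1. Scheduled 33%. No special measure applies. → 33%.
Line B: motorcycle → XI.3; petrol-engined → XI.3.2; g.v.w. 16 t → XI.3.2.2. Scheduled 18%. Rothland agreement on XI.3: RVC ≥ 50% → 15% available; preferential 15%. → 15%.
Line C: crane lorry → XI.4; diesel-engined → XI.4.1; g.v.w. 32 t → XI.4.1.1. Scheduled 16%. Rothland agreement on XI.3: XI.4.1.1 not covered. → 16%.
Line D: goods vehicle → XI.2; hybrid → XI.2.2; g.v.w. 3.2 t → XI.2.2.2. Scheduled 16%. Javaros agreement on XI.3.3.2: XI.2.2.2 not covered; Javaros agreement on XI.1.1: XI.2.2.2 not covered. → 16%.
Line E: motorcycle → XI.3; hybrid → XI.3.1; g.v.w. 1.8 t → XI.3.1.1. Scheduled 21%. No special measure applies. → 21%.
Sum: 33% + 15% + 16% + 16% + 21% = 101%.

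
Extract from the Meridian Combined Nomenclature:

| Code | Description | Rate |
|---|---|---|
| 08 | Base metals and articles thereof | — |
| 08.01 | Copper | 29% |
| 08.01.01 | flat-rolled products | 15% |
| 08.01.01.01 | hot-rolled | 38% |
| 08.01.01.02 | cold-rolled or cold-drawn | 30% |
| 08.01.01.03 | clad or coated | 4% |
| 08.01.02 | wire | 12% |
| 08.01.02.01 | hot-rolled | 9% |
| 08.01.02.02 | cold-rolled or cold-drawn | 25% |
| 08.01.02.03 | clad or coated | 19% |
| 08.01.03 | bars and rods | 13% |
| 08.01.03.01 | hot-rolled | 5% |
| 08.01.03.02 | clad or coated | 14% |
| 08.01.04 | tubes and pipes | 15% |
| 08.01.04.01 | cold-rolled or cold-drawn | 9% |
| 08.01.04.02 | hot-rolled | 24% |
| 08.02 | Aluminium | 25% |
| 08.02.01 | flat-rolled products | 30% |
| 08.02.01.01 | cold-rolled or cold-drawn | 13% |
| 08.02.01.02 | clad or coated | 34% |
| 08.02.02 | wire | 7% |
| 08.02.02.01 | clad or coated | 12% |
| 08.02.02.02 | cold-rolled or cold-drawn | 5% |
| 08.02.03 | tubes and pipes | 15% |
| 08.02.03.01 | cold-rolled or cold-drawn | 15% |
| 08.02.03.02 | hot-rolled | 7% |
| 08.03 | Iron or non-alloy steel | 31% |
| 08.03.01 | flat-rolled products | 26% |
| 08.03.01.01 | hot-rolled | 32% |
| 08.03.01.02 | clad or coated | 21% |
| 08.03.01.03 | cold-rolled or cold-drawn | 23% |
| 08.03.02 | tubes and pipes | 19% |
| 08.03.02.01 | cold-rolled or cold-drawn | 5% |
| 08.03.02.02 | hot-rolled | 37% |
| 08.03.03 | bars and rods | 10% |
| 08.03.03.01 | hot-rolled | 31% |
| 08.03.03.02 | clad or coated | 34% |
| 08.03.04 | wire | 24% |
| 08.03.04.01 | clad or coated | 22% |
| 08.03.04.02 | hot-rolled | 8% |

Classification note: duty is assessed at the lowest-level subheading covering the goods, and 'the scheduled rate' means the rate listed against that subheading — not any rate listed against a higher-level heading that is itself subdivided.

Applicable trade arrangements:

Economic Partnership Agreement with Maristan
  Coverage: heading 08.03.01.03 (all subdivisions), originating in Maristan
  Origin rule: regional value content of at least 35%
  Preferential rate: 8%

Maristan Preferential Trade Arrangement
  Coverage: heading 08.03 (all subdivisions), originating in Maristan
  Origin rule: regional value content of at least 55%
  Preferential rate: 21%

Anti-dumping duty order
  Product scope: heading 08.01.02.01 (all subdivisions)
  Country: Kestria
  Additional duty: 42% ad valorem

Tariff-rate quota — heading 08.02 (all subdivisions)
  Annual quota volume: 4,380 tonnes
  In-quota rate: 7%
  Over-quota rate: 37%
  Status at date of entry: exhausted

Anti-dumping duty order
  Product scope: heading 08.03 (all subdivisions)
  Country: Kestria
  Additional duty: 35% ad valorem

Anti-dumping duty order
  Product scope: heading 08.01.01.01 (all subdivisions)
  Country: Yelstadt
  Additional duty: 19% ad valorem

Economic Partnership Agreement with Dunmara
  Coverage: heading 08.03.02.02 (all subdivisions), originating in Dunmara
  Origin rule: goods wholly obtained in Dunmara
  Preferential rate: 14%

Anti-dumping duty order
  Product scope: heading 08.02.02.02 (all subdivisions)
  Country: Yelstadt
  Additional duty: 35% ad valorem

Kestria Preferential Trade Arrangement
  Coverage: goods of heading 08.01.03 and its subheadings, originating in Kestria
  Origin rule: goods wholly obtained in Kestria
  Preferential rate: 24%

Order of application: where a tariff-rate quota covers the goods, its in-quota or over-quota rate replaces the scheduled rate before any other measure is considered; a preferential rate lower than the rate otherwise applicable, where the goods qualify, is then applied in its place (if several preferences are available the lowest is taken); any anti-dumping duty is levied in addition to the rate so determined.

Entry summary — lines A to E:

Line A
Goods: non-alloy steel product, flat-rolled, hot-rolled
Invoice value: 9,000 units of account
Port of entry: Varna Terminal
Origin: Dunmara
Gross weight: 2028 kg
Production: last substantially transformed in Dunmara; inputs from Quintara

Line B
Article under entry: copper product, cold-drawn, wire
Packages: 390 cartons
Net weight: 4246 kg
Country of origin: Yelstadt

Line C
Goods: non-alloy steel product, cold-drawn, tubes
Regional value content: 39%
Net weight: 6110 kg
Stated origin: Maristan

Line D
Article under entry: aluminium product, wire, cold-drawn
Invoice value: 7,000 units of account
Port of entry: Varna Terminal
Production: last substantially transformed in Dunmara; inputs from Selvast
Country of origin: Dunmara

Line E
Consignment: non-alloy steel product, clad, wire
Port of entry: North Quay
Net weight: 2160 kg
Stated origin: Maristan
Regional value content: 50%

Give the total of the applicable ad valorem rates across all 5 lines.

Line A: non-alloy steel → 08.03; flat-rolled → 08.03.01; hot-rolled → 08.03.01.01. Scheduled 32%. Dunmara agreement on 08.03.02.02: 08.03.01.01 not covered. → 32%.
Line B: copper → 08.01; wire → 08.01.02; cold-drawn → 08.01.02.02. Scheduled 25%. No special measure applies. → 25%.
Line C: non-alloy steel → 08.03; tubes → 08.03.02; cold-drawn → 08.03.02.01. Scheduled 5%. Maristan agreement on 08.03.01.03: 08.03.02.01 not covered; Maristan agreement on 08.03: RVC < 55%. → 5%.
Line D: aluminium → 08.02; wire → 08.02.02; cold-drawn → 08.02.02.02. Scheduled 5%. quota on 08.02 exhausted → over-quota 37%; Dunmara agreement on 08.03.02.02: 08.02.02.02 not covered. → 37%.
Line E: non-alloy steel → 08.03; wire → 08.03.04; clad → 08.03.04.01. Scheduled 22%. Maristan agreement on 08.03.01.03: 08.03.04.01 not covered; Maristan agreement on 08.03: RVC < 55%. → 22%.
Sum: 32% + 25% + 5% + 37% + 22% = 121%.

121%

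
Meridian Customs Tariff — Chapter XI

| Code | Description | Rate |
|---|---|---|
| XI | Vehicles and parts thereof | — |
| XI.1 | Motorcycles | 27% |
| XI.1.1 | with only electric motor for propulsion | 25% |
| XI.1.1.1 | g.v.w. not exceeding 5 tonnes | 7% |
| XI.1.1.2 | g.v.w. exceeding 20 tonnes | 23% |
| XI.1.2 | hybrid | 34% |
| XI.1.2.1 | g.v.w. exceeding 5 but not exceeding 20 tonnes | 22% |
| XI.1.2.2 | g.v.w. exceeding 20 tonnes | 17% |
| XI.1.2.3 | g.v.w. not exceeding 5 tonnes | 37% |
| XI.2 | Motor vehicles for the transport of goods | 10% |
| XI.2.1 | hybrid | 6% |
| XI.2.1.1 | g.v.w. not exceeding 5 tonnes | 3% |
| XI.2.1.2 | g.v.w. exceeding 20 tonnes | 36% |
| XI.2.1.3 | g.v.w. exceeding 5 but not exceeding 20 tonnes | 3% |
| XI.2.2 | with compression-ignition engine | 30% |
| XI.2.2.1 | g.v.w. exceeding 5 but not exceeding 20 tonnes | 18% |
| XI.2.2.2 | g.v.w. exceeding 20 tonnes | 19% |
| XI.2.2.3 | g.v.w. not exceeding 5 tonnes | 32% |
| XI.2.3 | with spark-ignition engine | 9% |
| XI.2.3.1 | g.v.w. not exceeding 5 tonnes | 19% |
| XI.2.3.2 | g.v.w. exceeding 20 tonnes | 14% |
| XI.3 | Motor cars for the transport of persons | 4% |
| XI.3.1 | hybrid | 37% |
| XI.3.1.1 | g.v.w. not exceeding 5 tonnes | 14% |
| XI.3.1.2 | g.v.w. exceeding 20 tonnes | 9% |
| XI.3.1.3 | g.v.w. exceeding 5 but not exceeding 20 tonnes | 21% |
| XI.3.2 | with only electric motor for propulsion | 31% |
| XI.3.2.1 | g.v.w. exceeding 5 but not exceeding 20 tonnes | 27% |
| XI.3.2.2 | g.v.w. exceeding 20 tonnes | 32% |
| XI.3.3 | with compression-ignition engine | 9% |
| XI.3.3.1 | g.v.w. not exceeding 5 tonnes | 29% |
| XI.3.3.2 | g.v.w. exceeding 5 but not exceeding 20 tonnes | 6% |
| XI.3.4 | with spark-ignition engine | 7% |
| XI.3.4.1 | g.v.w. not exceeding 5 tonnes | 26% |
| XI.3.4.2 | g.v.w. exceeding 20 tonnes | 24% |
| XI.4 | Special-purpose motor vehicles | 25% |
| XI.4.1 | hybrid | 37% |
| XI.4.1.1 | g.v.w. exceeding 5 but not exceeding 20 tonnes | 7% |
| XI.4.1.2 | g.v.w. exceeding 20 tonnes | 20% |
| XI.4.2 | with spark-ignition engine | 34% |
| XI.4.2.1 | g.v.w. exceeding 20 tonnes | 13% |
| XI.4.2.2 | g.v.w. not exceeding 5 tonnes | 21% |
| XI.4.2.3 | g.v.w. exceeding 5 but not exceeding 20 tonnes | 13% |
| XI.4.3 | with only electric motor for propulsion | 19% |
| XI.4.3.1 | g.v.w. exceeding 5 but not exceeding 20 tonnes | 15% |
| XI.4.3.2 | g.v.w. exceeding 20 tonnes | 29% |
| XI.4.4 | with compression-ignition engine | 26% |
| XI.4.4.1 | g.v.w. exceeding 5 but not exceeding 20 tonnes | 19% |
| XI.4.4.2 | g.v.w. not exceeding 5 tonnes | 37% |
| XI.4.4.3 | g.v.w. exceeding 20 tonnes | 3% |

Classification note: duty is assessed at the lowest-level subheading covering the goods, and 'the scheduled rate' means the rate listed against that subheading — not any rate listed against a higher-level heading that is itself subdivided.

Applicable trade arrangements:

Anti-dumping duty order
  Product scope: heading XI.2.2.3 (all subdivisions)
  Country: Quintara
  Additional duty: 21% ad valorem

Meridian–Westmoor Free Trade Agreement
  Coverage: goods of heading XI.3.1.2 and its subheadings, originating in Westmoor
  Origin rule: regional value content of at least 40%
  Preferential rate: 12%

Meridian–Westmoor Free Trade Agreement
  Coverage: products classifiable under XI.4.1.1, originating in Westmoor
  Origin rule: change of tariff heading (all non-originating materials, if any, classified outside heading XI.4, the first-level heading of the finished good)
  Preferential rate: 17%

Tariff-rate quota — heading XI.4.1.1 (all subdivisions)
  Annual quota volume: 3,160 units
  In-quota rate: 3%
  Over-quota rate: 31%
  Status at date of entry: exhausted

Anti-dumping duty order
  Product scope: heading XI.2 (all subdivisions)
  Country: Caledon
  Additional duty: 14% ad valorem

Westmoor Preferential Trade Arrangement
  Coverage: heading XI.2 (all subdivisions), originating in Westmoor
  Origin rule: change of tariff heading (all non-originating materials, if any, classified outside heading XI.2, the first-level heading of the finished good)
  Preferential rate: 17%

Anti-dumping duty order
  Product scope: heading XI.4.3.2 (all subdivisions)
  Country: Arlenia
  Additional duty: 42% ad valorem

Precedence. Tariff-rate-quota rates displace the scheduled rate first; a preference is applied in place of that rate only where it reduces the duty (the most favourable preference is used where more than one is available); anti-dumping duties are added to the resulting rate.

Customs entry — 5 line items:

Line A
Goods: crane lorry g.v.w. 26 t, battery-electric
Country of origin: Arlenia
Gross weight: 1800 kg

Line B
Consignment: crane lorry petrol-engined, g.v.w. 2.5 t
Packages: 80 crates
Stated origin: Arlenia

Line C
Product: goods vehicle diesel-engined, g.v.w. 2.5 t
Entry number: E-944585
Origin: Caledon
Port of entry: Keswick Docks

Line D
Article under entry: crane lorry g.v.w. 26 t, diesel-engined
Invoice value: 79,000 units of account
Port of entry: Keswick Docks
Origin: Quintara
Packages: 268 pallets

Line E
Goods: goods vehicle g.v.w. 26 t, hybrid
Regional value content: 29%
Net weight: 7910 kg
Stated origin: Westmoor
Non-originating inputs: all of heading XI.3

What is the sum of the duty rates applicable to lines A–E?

158%

Line A: crane lorry → XI.4; battery-electric → XI.4.3; g.v.w. 26 t → XI.4.3.2. Scheduled 29%. anti-dumping (Arlenia, XI.4.3.2): +42%; total 29% + 42% = 71%. → 71%.
Line B: crane lorry → XI.4; petrol-engined → XI.4.2; g.v.w. 2.5 t → XI.4.2.2. Scheduled 21%. No special measure applies. → 21%.
Line C: goods vehicle → XI.2; diesel-engined → XI.2.2; g.v.w. 2.5 t → XI.2.2.3. Scheduled 32%. anti-dumping (Caledon, XI.2): +14%; total 32% + 14% = 46%. → 46%.
Line D: crane lorry → XI.4; diesel-engined → XI.4.4; g.v.w. 26 t → XI.4.4.3. Scheduled 3%. No special measure applies. → 3%.
Line E: goods vehicle → XI.2; hybrid → XI.2.1; g.v.w. 26 t → XI.2.1.2. Scheduled 36%. Westmoor agreement on XI.3.1.2: XI.2.1.2 not covered; Westmoor agreement on XI.4.1.1: XI.2.1.2 not covered; Westmoor agreement on XI.2: CTH met → 17% available; preferential 17%. → 17%.
Sum: 71% + 21% + 46% + 3% + 17% = 158%.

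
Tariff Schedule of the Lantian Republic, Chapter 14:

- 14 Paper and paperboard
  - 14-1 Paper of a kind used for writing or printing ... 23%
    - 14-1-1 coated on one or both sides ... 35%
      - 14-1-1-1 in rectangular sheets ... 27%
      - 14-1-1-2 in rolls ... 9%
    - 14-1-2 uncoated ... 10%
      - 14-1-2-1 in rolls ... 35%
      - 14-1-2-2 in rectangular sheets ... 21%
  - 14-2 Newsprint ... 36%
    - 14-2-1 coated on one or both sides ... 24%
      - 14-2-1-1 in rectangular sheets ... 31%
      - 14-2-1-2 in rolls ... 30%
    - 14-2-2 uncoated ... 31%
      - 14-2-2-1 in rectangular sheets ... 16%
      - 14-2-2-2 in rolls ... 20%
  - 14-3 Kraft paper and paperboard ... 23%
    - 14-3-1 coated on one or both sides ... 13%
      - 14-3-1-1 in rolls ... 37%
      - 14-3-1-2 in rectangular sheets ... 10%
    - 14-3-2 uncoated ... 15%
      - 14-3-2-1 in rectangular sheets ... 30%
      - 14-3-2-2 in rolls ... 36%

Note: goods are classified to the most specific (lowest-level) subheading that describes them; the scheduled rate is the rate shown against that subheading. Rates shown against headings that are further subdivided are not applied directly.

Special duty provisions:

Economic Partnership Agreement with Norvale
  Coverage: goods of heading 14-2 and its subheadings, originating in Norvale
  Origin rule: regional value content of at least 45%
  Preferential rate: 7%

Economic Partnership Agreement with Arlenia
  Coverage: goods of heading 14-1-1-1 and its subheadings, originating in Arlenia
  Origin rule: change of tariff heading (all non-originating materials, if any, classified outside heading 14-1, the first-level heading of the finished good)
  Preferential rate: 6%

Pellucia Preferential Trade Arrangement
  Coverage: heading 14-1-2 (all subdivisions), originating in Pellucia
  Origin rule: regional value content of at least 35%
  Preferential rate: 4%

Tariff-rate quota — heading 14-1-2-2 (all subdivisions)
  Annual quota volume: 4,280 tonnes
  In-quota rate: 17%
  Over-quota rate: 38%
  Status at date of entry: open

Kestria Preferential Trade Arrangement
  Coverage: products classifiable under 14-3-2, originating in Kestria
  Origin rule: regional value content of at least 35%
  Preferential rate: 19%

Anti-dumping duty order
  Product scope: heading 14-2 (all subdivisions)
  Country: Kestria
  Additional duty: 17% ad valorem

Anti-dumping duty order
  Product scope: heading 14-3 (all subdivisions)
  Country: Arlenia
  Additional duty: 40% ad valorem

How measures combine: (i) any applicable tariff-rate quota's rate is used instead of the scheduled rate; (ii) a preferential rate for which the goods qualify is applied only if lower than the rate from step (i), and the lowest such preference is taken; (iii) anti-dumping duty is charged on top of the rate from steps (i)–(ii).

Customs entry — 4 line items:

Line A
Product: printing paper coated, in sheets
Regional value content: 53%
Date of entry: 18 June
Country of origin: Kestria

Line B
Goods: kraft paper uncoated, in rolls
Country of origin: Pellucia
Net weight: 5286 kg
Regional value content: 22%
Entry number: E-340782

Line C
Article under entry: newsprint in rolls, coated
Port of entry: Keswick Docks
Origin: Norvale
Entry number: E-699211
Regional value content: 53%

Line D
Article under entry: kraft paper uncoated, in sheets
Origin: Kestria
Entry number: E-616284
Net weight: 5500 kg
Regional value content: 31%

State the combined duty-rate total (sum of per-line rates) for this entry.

Line A: printing paper → 14-1; coated → 14-1-1; in sheets → 14-1-1-1. Scheduled 27%. Kestria agreement on 14-3-2: 14-1-1-1 not covered. → 27%.
Line B: kraft paper → 14-3; uncoated → 14-3-2; in rolls → 14-3-2-2. Scheduled 36%. Pellucia agreement on 14-1-2: 14-3-2-2 not covered. → 36%.
Line C: newsprint → 14-2; coated → 14-2-1; in rolls → 14-2-1-2. Scheduled 30%. Norvale agreement on 14-2: RVC ≥ 45% → 7% available; preferential 7%. → 7%.
Line D: kraft paper → 14-3; uncoated → 14-3-2; in sheets → 14-3-2-1. Scheduled 30%. Kestria agreement on 14-3-2: RVC < 35%. → 30%.
Sum: 27% + 36% + 7% + 30% = 100%.

100%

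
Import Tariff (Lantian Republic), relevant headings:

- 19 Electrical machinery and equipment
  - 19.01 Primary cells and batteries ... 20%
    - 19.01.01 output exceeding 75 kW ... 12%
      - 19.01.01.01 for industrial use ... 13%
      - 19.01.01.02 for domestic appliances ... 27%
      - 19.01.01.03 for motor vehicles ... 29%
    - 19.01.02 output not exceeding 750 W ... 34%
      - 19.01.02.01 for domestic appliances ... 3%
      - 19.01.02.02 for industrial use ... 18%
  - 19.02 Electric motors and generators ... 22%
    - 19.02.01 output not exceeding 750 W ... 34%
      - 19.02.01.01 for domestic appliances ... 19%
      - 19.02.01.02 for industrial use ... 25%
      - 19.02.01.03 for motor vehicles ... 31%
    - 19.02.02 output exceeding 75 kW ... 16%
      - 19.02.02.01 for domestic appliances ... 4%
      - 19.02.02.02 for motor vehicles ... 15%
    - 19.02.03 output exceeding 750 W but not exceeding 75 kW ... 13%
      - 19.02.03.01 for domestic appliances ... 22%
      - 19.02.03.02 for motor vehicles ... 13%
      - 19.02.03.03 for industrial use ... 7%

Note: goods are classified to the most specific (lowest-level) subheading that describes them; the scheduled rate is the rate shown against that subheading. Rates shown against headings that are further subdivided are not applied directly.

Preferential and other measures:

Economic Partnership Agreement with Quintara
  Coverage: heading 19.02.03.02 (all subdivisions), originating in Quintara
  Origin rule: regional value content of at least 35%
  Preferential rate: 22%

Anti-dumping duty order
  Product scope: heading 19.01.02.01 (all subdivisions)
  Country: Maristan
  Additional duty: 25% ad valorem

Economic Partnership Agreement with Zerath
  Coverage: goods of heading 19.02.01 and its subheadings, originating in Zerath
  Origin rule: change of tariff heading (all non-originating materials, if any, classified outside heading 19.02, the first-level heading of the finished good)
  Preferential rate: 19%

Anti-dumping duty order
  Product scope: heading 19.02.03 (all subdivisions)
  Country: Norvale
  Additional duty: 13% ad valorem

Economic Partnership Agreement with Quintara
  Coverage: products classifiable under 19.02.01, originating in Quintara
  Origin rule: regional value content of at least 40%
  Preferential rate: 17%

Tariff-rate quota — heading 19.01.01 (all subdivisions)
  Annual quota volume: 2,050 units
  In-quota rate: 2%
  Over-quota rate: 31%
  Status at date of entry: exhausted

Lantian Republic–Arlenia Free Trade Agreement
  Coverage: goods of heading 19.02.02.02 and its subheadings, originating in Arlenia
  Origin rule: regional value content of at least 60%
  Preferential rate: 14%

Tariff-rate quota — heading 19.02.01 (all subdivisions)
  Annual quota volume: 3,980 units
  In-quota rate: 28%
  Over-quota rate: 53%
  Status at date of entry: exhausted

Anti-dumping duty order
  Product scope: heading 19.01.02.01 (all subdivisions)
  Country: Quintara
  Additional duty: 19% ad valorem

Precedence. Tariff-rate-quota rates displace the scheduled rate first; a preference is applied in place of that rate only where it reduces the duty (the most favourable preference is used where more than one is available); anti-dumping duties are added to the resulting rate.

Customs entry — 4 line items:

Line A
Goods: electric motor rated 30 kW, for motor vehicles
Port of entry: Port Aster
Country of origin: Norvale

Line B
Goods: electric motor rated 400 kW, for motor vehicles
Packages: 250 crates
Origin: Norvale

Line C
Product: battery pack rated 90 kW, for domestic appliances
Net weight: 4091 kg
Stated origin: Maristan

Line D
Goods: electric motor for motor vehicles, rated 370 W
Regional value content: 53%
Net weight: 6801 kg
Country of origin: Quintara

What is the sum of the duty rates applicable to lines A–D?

89%

Line A: electric motor → 19.02; rated 30 kW → 19.02.03; for motor vehicles → 19.02.03.02. Scheduled 13%. anti-dumping (Norvale, 19.02.03): +13%; total 13% + 13% = 26%. → 26%.
Line B: electric motor → 19.02; rated 400 kW → 19.02.02; for motor vehicles → 19.02.02.02. Scheduled 15%. No special measure applies. → 15%.
Line C: battery pack → 19.01; rated 90 kW → 19.01.01; for domestic appliances → 19.01.01.02. Scheduled 27%. quota on 19.01.01 exhausted → over-quota 31%. → 31%.
Line D: electric motor → 19.02; rated 370 W → 19.02.01; for motor vehicles → 19.02.01.03. Scheduled 31%. quota on 19.02.01 exhausted → over-quota 53%; Quintara agreement on 19.02.03.02: 19.02.01.03 not covered; Quintara agreement on 19.02.01: RVC ≥ 40% → 17% available; preferential 17%. → 17%.
Sum: 26% + 15% + 31% + 17% = 89%.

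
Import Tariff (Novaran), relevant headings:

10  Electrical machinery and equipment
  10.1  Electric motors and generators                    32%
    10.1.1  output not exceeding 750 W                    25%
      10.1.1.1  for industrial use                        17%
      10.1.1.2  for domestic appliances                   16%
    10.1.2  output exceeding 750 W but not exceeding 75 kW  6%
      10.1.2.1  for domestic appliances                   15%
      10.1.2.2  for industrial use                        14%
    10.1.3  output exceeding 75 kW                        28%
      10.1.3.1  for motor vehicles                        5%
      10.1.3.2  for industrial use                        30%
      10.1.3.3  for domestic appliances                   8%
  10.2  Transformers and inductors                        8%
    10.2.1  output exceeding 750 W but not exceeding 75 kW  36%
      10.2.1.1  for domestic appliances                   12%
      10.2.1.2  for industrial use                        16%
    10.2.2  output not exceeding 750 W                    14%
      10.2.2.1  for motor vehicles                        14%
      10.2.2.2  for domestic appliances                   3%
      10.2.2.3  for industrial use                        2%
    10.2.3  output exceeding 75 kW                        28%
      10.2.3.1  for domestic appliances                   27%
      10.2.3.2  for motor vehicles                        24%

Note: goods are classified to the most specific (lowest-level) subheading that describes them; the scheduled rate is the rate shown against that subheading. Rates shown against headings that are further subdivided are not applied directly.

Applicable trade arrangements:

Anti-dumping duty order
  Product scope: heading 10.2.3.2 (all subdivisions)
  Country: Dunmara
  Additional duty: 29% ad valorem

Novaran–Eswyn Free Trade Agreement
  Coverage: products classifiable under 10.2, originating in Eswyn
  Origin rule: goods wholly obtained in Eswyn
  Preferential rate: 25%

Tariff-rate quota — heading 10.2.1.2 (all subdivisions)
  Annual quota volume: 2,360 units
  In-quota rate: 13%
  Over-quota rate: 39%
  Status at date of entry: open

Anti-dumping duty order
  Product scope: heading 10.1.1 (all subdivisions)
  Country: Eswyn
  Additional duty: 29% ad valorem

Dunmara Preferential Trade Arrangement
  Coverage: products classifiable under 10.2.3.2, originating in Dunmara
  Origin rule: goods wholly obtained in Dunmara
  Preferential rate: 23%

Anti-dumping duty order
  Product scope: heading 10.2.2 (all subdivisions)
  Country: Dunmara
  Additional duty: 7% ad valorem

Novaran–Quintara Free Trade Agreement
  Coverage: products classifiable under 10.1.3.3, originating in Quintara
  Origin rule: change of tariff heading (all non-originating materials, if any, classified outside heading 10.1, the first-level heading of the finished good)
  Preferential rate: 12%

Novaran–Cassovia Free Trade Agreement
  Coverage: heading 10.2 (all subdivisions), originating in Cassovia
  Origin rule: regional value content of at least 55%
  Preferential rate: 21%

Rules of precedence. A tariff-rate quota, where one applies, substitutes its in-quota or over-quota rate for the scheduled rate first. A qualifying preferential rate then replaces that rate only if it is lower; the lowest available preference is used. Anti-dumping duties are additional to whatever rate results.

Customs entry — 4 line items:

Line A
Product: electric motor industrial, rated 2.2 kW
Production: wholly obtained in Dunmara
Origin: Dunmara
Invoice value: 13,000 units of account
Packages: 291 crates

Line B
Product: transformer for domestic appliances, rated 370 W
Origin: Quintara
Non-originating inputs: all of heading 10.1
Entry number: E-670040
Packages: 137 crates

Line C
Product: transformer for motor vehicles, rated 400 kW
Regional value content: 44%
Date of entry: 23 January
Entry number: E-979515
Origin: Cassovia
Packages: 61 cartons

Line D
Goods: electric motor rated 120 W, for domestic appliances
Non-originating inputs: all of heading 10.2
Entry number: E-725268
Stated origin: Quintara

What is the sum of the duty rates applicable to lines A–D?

Line A: electric motor → 10.1; rated 2.2 kW → 10.1.2; industrial → 10.1.2.2. Scheduled 14%. Dunmara agreement on 10.2.3.2: 10.1.2.2 not covered. → 14%.
Line B: transformer → 10.2; rated 370 W → 10.2.2; for domestic appliances → 10.2.2.2. Scheduled 3%. Quintara agreement on 10.1.3.3: 10.2.2.2 not covered. → 3%.
Line C: transformer → 10.2; rated 400 kW → 10.2.3; for motor vehicles → 10.2.3.2. Scheduled 24%. Cassovia agreement on 10.2: RVC < 55%. → 24%.
Line D: electric motor → 10.1; rated 120 W → 10.1.1; for domestic appliances → 10.1.1.2. Scheduled 16%. Quintara agreement on 10.1.3.3: 10.1.1.2 not covered. → 16%.
Sum: 14% + 3% + 24% + 16% = 57%.

57%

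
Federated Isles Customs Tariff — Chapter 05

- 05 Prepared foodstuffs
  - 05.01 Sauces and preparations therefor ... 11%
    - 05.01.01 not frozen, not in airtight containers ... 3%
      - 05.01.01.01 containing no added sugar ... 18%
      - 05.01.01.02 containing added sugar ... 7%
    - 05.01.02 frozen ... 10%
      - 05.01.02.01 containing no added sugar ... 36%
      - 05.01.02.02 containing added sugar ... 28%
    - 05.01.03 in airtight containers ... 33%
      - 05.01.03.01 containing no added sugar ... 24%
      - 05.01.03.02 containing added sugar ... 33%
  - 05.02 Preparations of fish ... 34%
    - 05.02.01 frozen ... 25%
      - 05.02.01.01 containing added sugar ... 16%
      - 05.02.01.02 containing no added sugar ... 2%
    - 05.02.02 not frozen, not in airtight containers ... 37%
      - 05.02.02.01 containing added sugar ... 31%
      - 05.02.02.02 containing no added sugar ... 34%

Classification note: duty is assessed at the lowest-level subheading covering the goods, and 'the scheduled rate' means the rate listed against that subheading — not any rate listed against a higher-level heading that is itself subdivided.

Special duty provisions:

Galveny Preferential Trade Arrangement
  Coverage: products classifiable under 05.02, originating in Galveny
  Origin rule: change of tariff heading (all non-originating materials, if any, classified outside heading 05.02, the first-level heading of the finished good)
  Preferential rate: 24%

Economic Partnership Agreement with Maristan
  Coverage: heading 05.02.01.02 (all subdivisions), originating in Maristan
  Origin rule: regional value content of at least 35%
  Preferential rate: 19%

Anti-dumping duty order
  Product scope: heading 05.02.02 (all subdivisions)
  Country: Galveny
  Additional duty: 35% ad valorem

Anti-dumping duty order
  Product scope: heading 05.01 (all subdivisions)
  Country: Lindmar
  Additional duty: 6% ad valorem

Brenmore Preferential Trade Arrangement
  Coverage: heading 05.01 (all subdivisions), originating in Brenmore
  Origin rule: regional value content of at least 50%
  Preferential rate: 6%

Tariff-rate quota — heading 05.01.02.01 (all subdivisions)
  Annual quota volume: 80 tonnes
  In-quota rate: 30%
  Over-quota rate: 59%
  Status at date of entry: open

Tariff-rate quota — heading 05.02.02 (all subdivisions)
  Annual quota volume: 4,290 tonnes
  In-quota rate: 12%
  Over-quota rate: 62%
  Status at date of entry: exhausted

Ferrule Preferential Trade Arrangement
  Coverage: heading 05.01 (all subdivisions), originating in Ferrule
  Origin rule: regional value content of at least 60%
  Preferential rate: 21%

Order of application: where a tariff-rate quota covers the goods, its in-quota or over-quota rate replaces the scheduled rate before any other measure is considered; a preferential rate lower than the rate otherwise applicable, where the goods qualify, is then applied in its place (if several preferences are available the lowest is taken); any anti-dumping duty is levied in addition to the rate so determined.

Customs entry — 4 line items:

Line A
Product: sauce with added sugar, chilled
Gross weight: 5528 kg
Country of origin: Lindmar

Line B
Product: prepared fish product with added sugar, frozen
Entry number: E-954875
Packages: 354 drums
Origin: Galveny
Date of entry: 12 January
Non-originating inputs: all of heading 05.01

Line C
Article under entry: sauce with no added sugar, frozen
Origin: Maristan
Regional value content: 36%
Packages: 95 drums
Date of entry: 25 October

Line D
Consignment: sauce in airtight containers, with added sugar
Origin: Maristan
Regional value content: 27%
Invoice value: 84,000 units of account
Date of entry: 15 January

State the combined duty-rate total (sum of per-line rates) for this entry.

Line A: sauce → 05.01; chilled → 05.01.01; with added sugar → 05.01.01.02. Scheduled 7%. anti-dumping (Lindmar, 05.01): +6%; total 7% + 6% = 13%. → 13%.
Line B: prepared fish product → 05.02; frozen → 05.02.01; with added sugar → 05.02.01.01. Scheduled 16%. Galveny agreement on 05.02: CTH met → 24% available; preference 24% not lower than 16% → no reduction. → 16%.
Line C: sauce → 05.01; frozen → 05.01.02; with no added sugar → 05.01.02.01. Scheduled 36%. quota on 05.01.02.01 open → in-quota 30%; Maristan agreement on 05.02.01.02: 05.01.02.01 not covered. → 30%.
Line D: sauce → 05.01; in airtight containers → 05.01.03; with added sugar → 05.01.03.02. Scheduled 33%. Maristan agreement on 05.02.01.02: 05.01.03.02 not covered. → 33%.
Sum: 13% + 16% + 30% + 33% = 92%.

92%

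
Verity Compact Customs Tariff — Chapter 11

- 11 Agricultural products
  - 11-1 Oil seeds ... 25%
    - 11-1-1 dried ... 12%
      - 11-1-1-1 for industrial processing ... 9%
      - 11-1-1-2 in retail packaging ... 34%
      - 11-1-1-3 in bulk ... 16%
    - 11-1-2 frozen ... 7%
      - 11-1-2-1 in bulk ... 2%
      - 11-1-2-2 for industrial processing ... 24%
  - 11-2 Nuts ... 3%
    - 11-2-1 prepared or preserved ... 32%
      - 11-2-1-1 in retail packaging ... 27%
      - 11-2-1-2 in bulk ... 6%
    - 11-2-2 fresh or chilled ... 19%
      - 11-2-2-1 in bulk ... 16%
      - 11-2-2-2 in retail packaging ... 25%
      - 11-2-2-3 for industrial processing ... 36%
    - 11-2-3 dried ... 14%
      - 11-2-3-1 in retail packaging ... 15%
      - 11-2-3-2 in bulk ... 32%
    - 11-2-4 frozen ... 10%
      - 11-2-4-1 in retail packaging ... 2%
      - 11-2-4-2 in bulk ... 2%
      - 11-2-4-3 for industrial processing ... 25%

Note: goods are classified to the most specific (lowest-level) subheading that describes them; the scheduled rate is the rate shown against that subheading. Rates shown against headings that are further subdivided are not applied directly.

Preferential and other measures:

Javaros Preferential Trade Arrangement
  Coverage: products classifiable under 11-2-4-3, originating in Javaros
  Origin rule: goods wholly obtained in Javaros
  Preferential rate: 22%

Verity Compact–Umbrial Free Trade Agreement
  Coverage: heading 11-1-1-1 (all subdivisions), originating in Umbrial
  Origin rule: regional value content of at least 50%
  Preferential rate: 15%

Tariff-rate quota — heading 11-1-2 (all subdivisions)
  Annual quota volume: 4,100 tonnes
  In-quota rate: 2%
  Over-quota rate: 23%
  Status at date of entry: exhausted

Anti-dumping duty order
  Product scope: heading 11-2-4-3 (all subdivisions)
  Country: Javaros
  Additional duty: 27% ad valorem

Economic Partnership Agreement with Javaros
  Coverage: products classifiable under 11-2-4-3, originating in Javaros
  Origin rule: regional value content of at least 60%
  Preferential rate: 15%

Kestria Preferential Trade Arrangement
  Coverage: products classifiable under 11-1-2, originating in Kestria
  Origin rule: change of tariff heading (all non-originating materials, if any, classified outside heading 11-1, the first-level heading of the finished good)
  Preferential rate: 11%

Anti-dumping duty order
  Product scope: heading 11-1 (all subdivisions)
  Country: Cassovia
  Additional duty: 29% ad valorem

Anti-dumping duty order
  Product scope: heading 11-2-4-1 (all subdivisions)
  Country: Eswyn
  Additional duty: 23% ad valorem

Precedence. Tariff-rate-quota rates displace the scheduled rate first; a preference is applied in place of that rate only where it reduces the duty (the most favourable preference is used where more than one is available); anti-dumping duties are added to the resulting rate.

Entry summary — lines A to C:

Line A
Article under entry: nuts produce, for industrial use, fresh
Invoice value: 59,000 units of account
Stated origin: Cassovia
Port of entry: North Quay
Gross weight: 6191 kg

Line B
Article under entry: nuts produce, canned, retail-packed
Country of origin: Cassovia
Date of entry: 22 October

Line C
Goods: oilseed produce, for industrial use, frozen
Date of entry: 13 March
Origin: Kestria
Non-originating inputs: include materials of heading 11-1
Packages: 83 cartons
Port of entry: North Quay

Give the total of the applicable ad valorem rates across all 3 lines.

86%

Line A: nuts → 11-2; fresh → 11-2-2; for industrial use → 11-2-2-3. Scheduled 36%. No special measure applies. → 36%.
Line B: nuts → 11-2; canned → 11-2-1; retail-packed → 11-2-1-1. Scheduled 27%. No special measure applies. → 27%.
Line C: oilseed → 11-1; frozen → 11-1-2; for industrial use → 11-1-2-2. Scheduled 24%. quota on 11-1-2 exhausted → over-quota 23%; Kestria agreement on 11-1-2: CTH not met. → 23%.
Sum: 36% + 27% + 23% = 86%.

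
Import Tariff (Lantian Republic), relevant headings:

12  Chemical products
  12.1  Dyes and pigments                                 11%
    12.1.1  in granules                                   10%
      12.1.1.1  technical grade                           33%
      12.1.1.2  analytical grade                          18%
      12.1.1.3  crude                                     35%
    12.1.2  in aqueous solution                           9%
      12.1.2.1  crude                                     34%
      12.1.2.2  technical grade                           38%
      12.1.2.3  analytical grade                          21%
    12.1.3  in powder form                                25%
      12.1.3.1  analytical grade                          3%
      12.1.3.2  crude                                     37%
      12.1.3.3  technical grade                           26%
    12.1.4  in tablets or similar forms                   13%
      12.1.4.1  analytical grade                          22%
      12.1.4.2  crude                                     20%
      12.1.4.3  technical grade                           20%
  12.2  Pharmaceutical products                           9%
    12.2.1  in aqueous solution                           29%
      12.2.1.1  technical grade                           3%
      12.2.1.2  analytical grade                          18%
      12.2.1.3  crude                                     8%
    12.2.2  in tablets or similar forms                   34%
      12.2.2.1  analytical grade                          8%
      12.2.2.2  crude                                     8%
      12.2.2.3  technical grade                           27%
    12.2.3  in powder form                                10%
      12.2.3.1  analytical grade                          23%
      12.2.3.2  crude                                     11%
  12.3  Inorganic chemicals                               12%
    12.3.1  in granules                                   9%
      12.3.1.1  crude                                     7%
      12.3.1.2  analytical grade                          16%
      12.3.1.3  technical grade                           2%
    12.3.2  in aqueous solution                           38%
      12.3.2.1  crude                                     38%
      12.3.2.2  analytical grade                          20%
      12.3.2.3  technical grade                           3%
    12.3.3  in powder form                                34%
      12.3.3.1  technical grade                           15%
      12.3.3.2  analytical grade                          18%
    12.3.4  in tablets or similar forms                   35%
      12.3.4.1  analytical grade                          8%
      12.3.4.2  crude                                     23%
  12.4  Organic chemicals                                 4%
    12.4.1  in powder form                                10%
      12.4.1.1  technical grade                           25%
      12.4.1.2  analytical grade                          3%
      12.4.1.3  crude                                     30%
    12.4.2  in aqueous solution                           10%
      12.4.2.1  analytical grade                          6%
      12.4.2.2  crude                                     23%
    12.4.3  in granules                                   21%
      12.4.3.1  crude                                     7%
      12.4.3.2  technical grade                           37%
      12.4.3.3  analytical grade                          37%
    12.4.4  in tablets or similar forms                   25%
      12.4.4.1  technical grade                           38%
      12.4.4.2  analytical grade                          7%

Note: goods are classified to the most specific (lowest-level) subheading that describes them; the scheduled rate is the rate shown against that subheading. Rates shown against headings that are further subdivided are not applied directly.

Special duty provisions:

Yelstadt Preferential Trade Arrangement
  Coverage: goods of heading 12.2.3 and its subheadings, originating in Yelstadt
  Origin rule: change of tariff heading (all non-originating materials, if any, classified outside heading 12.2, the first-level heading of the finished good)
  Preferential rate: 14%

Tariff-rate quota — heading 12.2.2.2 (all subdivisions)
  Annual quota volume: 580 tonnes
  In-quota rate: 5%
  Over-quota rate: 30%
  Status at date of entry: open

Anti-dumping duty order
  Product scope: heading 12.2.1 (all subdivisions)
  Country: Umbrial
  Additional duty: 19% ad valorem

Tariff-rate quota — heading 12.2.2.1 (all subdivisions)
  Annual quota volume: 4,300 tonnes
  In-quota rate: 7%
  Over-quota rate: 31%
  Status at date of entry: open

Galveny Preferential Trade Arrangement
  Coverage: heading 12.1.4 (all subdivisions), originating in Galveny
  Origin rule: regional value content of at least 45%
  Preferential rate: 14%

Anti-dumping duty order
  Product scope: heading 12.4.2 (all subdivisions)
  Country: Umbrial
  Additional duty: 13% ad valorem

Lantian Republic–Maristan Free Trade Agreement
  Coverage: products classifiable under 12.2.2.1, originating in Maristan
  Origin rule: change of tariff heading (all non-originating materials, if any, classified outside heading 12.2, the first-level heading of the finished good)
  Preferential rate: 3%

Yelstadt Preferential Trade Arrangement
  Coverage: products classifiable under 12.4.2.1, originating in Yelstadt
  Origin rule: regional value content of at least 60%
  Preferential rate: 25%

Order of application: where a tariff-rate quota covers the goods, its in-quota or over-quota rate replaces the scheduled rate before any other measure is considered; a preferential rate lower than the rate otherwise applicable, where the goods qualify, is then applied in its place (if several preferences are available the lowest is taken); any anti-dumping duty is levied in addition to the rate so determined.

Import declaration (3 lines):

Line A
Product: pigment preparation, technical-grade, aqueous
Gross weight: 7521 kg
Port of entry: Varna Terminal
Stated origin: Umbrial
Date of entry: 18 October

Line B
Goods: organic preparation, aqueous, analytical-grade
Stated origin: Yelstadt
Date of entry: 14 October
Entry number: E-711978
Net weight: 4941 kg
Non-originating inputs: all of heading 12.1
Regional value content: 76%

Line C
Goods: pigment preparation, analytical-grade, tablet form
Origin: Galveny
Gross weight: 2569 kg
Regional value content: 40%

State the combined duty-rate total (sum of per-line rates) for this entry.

Line A: pigment → 12.1; aqueous → 12.1.2; technical-grade → 12.1.2.2. Scheduled 38%. No special measure applies. → 38%.
Line B: organic → 12.4; aqueous → 12.4.2; analytical-grade → 12.4.2.1. Scheduled 6%. Yelstadt agreement on 12.2.3: 12.4.2.1 not covered; Yelstadt agreement on 12.4.2.1: RVC ≥ 60% → 25% available; preference 25% not lower than 6% → no reduction. → 6%.
Line C: pigment → 12.1; tablet form → 12.1.4; analytical-grade → 12.1.4.1. Scheduled 22%. Galveny agreement on 12.1.4: RVC < 45%. → 22%.
Sum: 38% + 6% + 22% = 66%.

66%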